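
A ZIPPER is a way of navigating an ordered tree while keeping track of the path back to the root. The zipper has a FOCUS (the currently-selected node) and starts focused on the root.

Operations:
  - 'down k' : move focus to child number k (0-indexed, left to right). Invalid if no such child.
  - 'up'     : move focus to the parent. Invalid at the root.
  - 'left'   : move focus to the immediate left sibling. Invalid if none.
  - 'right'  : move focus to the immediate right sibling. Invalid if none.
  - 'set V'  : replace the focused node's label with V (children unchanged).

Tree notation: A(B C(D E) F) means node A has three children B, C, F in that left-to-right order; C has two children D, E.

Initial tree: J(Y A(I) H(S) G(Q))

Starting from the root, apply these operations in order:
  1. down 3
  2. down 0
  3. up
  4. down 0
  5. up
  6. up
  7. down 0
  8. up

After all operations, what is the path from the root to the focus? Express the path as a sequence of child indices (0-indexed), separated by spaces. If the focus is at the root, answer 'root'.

Step 1 (down 3): focus=G path=3 depth=1 children=['Q'] left=['Y', 'A', 'H'] right=[] parent=J
Step 2 (down 0): focus=Q path=3/0 depth=2 children=[] left=[] right=[] parent=G
Step 3 (up): focus=G path=3 depth=1 children=['Q'] left=['Y', 'A', 'H'] right=[] parent=J
Step 4 (down 0): focus=Q path=3/0 depth=2 children=[] left=[] right=[] parent=G
Step 5 (up): focus=G path=3 depth=1 children=['Q'] left=['Y', 'A', 'H'] right=[] parent=J
Step 6 (up): focus=J path=root depth=0 children=['Y', 'A', 'H', 'G'] (at root)
Step 7 (down 0): focus=Y path=0 depth=1 children=[] left=[] right=['A', 'H', 'G'] parent=J
Step 8 (up): focus=J path=root depth=0 children=['Y', 'A', 'H', 'G'] (at root)

Answer: root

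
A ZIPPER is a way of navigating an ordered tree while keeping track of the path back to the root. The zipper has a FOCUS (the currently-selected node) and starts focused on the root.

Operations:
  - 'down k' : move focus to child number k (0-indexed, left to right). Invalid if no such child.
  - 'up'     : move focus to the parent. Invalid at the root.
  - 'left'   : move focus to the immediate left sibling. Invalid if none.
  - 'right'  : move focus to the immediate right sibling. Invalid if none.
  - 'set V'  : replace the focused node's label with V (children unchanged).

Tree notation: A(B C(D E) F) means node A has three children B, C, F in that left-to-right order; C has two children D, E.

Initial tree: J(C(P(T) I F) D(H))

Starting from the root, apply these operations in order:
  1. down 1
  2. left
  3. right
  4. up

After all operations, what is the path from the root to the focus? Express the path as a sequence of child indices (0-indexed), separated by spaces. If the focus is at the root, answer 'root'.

Answer: root

Derivation:
Step 1 (down 1): focus=D path=1 depth=1 children=['H'] left=['C'] right=[] parent=J
Step 2 (left): focus=C path=0 depth=1 children=['P', 'I', 'F'] left=[] right=['D'] parent=J
Step 3 (right): focus=D path=1 depth=1 children=['H'] left=['C'] right=[] parent=J
Step 4 (up): focus=J path=root depth=0 children=['C', 'D'] (at root)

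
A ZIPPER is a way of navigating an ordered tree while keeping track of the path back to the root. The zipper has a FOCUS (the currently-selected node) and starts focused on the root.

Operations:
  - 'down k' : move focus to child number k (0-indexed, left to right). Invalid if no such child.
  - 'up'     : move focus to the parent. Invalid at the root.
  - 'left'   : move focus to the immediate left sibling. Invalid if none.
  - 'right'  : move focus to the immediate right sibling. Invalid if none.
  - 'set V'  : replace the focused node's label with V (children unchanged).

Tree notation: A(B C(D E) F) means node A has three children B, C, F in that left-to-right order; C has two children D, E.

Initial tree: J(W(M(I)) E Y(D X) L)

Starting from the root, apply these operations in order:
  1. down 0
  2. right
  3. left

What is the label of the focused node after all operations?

Step 1 (down 0): focus=W path=0 depth=1 children=['M'] left=[] right=['E', 'Y', 'L'] parent=J
Step 2 (right): focus=E path=1 depth=1 children=[] left=['W'] right=['Y', 'L'] parent=J
Step 3 (left): focus=W path=0 depth=1 children=['M'] left=[] right=['E', 'Y', 'L'] parent=J

Answer: W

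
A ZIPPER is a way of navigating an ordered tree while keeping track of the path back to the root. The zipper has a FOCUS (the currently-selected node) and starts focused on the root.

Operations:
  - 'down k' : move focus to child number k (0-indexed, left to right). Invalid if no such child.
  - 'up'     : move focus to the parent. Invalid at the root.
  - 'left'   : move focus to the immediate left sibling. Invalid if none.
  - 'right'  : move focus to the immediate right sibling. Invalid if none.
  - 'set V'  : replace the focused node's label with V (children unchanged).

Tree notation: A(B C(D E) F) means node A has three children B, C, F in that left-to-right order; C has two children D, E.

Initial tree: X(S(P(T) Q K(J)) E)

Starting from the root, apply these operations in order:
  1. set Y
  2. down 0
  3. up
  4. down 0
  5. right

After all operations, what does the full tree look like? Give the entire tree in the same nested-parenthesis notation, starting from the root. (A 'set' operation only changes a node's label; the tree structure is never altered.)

Step 1 (set Y): focus=Y path=root depth=0 children=['S', 'E'] (at root)
Step 2 (down 0): focus=S path=0 depth=1 children=['P', 'Q', 'K'] left=[] right=['E'] parent=Y
Step 3 (up): focus=Y path=root depth=0 children=['S', 'E'] (at root)
Step 4 (down 0): focus=S path=0 depth=1 children=['P', 'Q', 'K'] left=[] right=['E'] parent=Y
Step 5 (right): focus=E path=1 depth=1 children=[] left=['S'] right=[] parent=Y

Answer: Y(S(P(T) Q K(J)) E)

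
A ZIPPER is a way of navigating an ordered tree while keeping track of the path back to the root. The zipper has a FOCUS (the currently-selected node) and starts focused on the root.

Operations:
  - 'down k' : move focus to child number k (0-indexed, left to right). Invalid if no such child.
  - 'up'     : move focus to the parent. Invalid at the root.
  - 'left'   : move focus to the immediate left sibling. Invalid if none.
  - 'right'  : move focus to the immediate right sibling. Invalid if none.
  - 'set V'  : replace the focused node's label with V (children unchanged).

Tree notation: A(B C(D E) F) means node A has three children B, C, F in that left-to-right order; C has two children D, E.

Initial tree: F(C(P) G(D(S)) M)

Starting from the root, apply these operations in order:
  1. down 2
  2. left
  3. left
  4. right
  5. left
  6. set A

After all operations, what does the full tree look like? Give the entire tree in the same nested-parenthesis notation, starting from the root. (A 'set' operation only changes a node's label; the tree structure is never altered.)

Step 1 (down 2): focus=M path=2 depth=1 children=[] left=['C', 'G'] right=[] parent=F
Step 2 (left): focus=G path=1 depth=1 children=['D'] left=['C'] right=['M'] parent=F
Step 3 (left): focus=C path=0 depth=1 children=['P'] left=[] right=['G', 'M'] parent=F
Step 4 (right): focus=G path=1 depth=1 children=['D'] left=['C'] right=['M'] parent=F
Step 5 (left): focus=C path=0 depth=1 children=['P'] left=[] right=['G', 'M'] parent=F
Step 6 (set A): focus=A path=0 depth=1 children=['P'] left=[] right=['G', 'M'] parent=F

Answer: F(A(P) G(D(S)) M)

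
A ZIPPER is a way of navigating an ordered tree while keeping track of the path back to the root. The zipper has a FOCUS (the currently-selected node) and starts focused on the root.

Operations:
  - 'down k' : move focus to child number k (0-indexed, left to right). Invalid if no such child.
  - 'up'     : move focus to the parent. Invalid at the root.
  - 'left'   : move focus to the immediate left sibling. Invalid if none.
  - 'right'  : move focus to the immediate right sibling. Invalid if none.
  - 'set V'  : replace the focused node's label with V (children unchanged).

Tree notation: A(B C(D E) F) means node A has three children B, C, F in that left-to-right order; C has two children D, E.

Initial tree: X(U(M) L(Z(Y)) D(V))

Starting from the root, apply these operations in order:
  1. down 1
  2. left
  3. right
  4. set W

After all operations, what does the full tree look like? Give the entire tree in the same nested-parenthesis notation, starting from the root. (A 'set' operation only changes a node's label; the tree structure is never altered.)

Answer: X(U(M) W(Z(Y)) D(V))

Derivation:
Step 1 (down 1): focus=L path=1 depth=1 children=['Z'] left=['U'] right=['D'] parent=X
Step 2 (left): focus=U path=0 depth=1 children=['M'] left=[] right=['L', 'D'] parent=X
Step 3 (right): focus=L path=1 depth=1 children=['Z'] left=['U'] right=['D'] parent=X
Step 4 (set W): focus=W path=1 depth=1 children=['Z'] left=['U'] right=['D'] parent=X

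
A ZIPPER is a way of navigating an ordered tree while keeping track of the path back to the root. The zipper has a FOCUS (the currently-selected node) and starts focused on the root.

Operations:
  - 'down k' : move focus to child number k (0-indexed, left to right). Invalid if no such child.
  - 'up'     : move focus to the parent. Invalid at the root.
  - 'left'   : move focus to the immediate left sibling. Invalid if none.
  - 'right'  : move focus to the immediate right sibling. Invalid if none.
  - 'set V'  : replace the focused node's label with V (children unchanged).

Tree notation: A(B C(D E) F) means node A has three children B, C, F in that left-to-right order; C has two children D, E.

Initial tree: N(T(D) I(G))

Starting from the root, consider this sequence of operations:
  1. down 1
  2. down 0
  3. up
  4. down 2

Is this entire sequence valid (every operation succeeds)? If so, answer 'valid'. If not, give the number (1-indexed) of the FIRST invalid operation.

Answer: 4

Derivation:
Step 1 (down 1): focus=I path=1 depth=1 children=['G'] left=['T'] right=[] parent=N
Step 2 (down 0): focus=G path=1/0 depth=2 children=[] left=[] right=[] parent=I
Step 3 (up): focus=I path=1 depth=1 children=['G'] left=['T'] right=[] parent=N
Step 4 (down 2): INVALID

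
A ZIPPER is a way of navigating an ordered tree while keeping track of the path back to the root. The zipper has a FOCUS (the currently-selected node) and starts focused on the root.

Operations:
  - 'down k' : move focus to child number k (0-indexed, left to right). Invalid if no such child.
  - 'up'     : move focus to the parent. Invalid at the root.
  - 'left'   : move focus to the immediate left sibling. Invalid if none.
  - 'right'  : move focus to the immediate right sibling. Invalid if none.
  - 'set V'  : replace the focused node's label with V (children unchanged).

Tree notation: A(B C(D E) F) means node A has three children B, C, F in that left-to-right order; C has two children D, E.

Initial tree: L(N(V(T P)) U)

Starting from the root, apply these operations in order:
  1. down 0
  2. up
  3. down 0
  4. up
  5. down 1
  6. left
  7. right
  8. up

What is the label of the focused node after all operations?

Step 1 (down 0): focus=N path=0 depth=1 children=['V'] left=[] right=['U'] parent=L
Step 2 (up): focus=L path=root depth=0 children=['N', 'U'] (at root)
Step 3 (down 0): focus=N path=0 depth=1 children=['V'] left=[] right=['U'] parent=L
Step 4 (up): focus=L path=root depth=0 children=['N', 'U'] (at root)
Step 5 (down 1): focus=U path=1 depth=1 children=[] left=['N'] right=[] parent=L
Step 6 (left): focus=N path=0 depth=1 children=['V'] left=[] right=['U'] parent=L
Step 7 (right): focus=U path=1 depth=1 children=[] left=['N'] right=[] parent=L
Step 8 (up): focus=L path=root depth=0 children=['N', 'U'] (at root)

Answer: L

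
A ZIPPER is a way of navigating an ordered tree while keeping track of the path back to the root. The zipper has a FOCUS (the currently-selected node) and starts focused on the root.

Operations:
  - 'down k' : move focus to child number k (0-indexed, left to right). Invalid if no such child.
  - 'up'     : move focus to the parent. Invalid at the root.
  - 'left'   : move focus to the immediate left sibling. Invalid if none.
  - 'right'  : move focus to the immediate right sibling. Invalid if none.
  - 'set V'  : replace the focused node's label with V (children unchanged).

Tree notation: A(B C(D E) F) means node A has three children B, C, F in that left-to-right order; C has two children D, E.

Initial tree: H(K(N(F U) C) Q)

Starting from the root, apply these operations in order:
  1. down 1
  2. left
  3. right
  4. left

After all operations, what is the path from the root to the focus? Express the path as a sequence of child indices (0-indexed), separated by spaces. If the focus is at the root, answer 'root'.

Answer: 0

Derivation:
Step 1 (down 1): focus=Q path=1 depth=1 children=[] left=['K'] right=[] parent=H
Step 2 (left): focus=K path=0 depth=1 children=['N', 'C'] left=[] right=['Q'] parent=H
Step 3 (right): focus=Q path=1 depth=1 children=[] left=['K'] right=[] parent=H
Step 4 (left): focus=K path=0 depth=1 children=['N', 'C'] left=[] right=['Q'] parent=H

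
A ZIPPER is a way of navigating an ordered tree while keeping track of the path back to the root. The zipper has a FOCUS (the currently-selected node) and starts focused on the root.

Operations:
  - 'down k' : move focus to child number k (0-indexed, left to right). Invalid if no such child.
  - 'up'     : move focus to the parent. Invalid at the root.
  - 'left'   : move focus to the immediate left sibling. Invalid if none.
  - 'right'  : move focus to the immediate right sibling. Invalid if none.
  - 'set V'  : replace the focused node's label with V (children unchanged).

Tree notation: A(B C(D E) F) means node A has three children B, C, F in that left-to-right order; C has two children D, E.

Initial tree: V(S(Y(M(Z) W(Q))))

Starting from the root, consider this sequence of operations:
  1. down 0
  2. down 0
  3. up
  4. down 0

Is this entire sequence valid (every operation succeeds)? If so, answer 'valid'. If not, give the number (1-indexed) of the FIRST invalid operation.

Answer: valid

Derivation:
Step 1 (down 0): focus=S path=0 depth=1 children=['Y'] left=[] right=[] parent=V
Step 2 (down 0): focus=Y path=0/0 depth=2 children=['M', 'W'] left=[] right=[] parent=S
Step 3 (up): focus=S path=0 depth=1 children=['Y'] left=[] right=[] parent=V
Step 4 (down 0): focus=Y path=0/0 depth=2 children=['M', 'W'] left=[] right=[] parent=S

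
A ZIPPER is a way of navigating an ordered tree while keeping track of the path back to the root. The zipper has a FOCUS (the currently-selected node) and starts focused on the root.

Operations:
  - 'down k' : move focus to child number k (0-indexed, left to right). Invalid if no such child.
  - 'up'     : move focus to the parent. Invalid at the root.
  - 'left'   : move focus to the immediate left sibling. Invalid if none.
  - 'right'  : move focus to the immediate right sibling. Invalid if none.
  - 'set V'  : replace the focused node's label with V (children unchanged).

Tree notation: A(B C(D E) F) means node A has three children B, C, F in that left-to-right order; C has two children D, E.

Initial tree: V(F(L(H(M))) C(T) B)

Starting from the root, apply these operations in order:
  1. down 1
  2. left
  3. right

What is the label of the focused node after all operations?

Step 1 (down 1): focus=C path=1 depth=1 children=['T'] left=['F'] right=['B'] parent=V
Step 2 (left): focus=F path=0 depth=1 children=['L'] left=[] right=['C', 'B'] parent=V
Step 3 (right): focus=C path=1 depth=1 children=['T'] left=['F'] right=['B'] parent=V

Answer: C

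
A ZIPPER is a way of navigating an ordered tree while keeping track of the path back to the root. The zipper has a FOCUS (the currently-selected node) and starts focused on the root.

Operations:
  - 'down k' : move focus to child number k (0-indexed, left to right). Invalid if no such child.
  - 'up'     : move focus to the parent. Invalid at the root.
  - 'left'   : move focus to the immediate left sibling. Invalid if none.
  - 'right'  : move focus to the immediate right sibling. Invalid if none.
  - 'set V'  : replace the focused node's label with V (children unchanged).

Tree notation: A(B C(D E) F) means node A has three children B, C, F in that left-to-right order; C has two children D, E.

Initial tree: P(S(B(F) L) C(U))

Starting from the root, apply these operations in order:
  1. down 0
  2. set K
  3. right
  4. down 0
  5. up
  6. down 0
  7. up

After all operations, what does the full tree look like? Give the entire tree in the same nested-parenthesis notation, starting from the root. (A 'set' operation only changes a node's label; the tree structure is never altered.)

Answer: P(K(B(F) L) C(U))

Derivation:
Step 1 (down 0): focus=S path=0 depth=1 children=['B', 'L'] left=[] right=['C'] parent=P
Step 2 (set K): focus=K path=0 depth=1 children=['B', 'L'] left=[] right=['C'] parent=P
Step 3 (right): focus=C path=1 depth=1 children=['U'] left=['K'] right=[] parent=P
Step 4 (down 0): focus=U path=1/0 depth=2 children=[] left=[] right=[] parent=C
Step 5 (up): focus=C path=1 depth=1 children=['U'] left=['K'] right=[] parent=P
Step 6 (down 0): focus=U path=1/0 depth=2 children=[] left=[] right=[] parent=C
Step 7 (up): focus=C path=1 depth=1 children=['U'] left=['K'] right=[] parent=P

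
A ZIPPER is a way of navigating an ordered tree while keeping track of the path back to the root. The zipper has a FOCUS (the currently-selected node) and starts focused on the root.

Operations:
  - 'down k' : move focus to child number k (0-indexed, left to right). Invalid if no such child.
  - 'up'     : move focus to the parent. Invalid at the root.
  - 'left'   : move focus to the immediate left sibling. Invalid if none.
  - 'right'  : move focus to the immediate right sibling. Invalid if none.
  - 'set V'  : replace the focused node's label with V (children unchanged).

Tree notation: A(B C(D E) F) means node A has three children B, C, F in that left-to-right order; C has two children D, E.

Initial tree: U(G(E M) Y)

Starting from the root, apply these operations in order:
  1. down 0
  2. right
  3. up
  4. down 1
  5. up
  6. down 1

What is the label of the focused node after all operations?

Step 1 (down 0): focus=G path=0 depth=1 children=['E', 'M'] left=[] right=['Y'] parent=U
Step 2 (right): focus=Y path=1 depth=1 children=[] left=['G'] right=[] parent=U
Step 3 (up): focus=U path=root depth=0 children=['G', 'Y'] (at root)
Step 4 (down 1): focus=Y path=1 depth=1 children=[] left=['G'] right=[] parent=U
Step 5 (up): focus=U path=root depth=0 children=['G', 'Y'] (at root)
Step 6 (down 1): focus=Y path=1 depth=1 children=[] left=['G'] right=[] parent=U

Answer: Y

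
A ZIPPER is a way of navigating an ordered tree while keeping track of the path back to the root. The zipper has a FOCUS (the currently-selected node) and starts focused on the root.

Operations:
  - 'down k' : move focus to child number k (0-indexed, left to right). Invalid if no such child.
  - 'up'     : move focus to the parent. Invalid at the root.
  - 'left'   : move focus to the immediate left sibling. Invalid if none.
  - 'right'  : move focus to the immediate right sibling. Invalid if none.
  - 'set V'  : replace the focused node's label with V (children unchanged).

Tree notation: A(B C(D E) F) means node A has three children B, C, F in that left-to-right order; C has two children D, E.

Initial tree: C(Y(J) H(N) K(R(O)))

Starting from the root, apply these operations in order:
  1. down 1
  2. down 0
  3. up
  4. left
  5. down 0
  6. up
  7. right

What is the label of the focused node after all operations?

Answer: H

Derivation:
Step 1 (down 1): focus=H path=1 depth=1 children=['N'] left=['Y'] right=['K'] parent=C
Step 2 (down 0): focus=N path=1/0 depth=2 children=[] left=[] right=[] parent=H
Step 3 (up): focus=H path=1 depth=1 children=['N'] left=['Y'] right=['K'] parent=C
Step 4 (left): focus=Y path=0 depth=1 children=['J'] left=[] right=['H', 'K'] parent=C
Step 5 (down 0): focus=J path=0/0 depth=2 children=[] left=[] right=[] parent=Y
Step 6 (up): focus=Y path=0 depth=1 children=['J'] left=[] right=['H', 'K'] parent=C
Step 7 (right): focus=H path=1 depth=1 children=['N'] left=['Y'] right=['K'] parent=C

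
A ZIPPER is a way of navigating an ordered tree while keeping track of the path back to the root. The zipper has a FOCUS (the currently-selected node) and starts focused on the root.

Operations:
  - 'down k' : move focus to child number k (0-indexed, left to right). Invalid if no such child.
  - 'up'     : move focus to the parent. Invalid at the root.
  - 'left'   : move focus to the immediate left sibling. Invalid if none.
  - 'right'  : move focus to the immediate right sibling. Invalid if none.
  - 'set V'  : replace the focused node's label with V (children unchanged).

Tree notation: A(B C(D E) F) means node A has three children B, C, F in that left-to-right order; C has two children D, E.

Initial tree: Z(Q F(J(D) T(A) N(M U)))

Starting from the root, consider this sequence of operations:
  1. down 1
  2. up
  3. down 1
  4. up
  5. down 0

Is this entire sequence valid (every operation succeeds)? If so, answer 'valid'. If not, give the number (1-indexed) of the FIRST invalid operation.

Answer: valid

Derivation:
Step 1 (down 1): focus=F path=1 depth=1 children=['J', 'T', 'N'] left=['Q'] right=[] parent=Z
Step 2 (up): focus=Z path=root depth=0 children=['Q', 'F'] (at root)
Step 3 (down 1): focus=F path=1 depth=1 children=['J', 'T', 'N'] left=['Q'] right=[] parent=Z
Step 4 (up): focus=Z path=root depth=0 children=['Q', 'F'] (at root)
Step 5 (down 0): focus=Q path=0 depth=1 children=[] left=[] right=['F'] parent=Z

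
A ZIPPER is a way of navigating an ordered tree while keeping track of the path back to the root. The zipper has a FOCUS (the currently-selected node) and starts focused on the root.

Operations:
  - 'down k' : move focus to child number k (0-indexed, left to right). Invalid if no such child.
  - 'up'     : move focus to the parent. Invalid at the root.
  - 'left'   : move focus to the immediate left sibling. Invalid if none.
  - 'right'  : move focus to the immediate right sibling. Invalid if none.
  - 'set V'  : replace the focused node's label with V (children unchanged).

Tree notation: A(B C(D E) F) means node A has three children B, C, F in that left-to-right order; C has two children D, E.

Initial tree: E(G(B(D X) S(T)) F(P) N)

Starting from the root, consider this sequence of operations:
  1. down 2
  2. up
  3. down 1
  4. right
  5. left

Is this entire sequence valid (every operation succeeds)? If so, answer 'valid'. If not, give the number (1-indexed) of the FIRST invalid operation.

Step 1 (down 2): focus=N path=2 depth=1 children=[] left=['G', 'F'] right=[] parent=E
Step 2 (up): focus=E path=root depth=0 children=['G', 'F', 'N'] (at root)
Step 3 (down 1): focus=F path=1 depth=1 children=['P'] left=['G'] right=['N'] parent=E
Step 4 (right): focus=N path=2 depth=1 children=[] left=['G', 'F'] right=[] parent=E
Step 5 (left): focus=F path=1 depth=1 children=['P'] left=['G'] right=['N'] parent=E

Answer: valid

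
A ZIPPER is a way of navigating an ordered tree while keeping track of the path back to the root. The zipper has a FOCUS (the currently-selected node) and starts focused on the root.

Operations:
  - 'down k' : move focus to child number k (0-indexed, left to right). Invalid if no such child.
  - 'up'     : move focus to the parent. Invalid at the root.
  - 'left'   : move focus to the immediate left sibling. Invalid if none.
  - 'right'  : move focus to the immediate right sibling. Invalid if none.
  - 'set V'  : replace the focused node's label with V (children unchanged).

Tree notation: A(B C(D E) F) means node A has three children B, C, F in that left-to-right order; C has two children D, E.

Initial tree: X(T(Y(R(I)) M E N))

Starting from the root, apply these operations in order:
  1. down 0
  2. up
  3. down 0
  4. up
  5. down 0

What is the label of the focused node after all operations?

Answer: T

Derivation:
Step 1 (down 0): focus=T path=0 depth=1 children=['Y', 'M', 'E', 'N'] left=[] right=[] parent=X
Step 2 (up): focus=X path=root depth=0 children=['T'] (at root)
Step 3 (down 0): focus=T path=0 depth=1 children=['Y', 'M', 'E', 'N'] left=[] right=[] parent=X
Step 4 (up): focus=X path=root depth=0 children=['T'] (at root)
Step 5 (down 0): focus=T path=0 depth=1 children=['Y', 'M', 'E', 'N'] left=[] right=[] parent=X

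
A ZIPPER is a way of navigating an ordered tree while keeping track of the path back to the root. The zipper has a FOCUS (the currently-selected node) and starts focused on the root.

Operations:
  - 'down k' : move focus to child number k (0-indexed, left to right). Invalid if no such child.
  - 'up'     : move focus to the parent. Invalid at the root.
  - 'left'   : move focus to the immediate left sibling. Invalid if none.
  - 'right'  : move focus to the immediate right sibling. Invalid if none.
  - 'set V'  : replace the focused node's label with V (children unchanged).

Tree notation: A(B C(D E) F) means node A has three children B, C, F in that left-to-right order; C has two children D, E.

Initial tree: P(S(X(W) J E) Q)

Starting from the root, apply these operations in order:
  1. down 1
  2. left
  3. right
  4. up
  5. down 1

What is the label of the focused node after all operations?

Answer: Q

Derivation:
Step 1 (down 1): focus=Q path=1 depth=1 children=[] left=['S'] right=[] parent=P
Step 2 (left): focus=S path=0 depth=1 children=['X', 'J', 'E'] left=[] right=['Q'] parent=P
Step 3 (right): focus=Q path=1 depth=1 children=[] left=['S'] right=[] parent=P
Step 4 (up): focus=P path=root depth=0 children=['S', 'Q'] (at root)
Step 5 (down 1): focus=Q path=1 depth=1 children=[] left=['S'] right=[] parent=P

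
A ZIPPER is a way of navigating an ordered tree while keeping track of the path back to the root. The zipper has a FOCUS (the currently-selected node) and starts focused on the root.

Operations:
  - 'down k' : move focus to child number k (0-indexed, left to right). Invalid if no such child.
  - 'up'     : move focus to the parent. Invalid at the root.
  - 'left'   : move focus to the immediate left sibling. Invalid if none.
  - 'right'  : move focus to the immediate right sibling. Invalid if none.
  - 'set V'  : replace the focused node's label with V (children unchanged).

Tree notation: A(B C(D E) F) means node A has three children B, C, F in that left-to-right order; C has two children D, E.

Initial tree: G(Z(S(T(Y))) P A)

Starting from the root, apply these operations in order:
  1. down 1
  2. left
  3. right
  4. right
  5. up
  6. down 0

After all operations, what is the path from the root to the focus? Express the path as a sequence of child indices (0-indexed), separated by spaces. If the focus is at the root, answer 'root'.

Step 1 (down 1): focus=P path=1 depth=1 children=[] left=['Z'] right=['A'] parent=G
Step 2 (left): focus=Z path=0 depth=1 children=['S'] left=[] right=['P', 'A'] parent=G
Step 3 (right): focus=P path=1 depth=1 children=[] left=['Z'] right=['A'] parent=G
Step 4 (right): focus=A path=2 depth=1 children=[] left=['Z', 'P'] right=[] parent=G
Step 5 (up): focus=G path=root depth=0 children=['Z', 'P', 'A'] (at root)
Step 6 (down 0): focus=Z path=0 depth=1 children=['S'] left=[] right=['P', 'A'] parent=G

Answer: 0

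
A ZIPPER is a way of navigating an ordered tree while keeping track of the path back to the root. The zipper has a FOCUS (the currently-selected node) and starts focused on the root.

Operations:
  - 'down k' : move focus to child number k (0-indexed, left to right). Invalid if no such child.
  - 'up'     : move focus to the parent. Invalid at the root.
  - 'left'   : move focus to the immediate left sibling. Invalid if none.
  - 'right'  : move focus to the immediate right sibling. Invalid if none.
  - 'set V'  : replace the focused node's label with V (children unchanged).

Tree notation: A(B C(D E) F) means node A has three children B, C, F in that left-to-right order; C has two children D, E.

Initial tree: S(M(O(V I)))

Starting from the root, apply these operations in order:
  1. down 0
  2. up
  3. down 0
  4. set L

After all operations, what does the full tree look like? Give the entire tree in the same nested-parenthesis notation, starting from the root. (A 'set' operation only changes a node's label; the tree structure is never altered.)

Step 1 (down 0): focus=M path=0 depth=1 children=['O'] left=[] right=[] parent=S
Step 2 (up): focus=S path=root depth=0 children=['M'] (at root)
Step 3 (down 0): focus=M path=0 depth=1 children=['O'] left=[] right=[] parent=S
Step 4 (set L): focus=L path=0 depth=1 children=['O'] left=[] right=[] parent=S

Answer: S(L(O(V I)))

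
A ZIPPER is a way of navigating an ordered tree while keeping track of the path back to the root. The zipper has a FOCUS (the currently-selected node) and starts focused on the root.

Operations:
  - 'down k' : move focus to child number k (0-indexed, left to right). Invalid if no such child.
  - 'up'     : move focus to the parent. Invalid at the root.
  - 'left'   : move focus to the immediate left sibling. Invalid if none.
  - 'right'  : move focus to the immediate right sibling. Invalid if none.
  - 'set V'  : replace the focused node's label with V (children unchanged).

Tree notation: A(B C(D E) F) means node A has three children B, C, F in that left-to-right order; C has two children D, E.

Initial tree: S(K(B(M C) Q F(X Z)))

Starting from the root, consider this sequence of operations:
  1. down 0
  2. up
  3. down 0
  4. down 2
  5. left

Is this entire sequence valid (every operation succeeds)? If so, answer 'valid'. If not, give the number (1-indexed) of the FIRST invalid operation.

Answer: valid

Derivation:
Step 1 (down 0): focus=K path=0 depth=1 children=['B', 'Q', 'F'] left=[] right=[] parent=S
Step 2 (up): focus=S path=root depth=0 children=['K'] (at root)
Step 3 (down 0): focus=K path=0 depth=1 children=['B', 'Q', 'F'] left=[] right=[] parent=S
Step 4 (down 2): focus=F path=0/2 depth=2 children=['X', 'Z'] left=['B', 'Q'] right=[] parent=K
Step 5 (left): focus=Q path=0/1 depth=2 children=[] left=['B'] right=['F'] parent=K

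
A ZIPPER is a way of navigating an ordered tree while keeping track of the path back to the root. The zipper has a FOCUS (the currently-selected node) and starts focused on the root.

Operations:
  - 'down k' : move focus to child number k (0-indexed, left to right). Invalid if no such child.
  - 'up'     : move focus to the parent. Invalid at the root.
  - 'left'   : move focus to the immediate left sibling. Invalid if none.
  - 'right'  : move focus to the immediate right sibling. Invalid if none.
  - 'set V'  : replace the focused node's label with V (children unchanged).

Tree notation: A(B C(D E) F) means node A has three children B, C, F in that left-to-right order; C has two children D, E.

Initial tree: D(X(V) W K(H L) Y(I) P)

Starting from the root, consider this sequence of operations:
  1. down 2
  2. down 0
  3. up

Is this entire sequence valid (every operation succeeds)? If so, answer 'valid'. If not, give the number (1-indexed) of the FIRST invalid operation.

Step 1 (down 2): focus=K path=2 depth=1 children=['H', 'L'] left=['X', 'W'] right=['Y', 'P'] parent=D
Step 2 (down 0): focus=H path=2/0 depth=2 children=[] left=[] right=['L'] parent=K
Step 3 (up): focus=K path=2 depth=1 children=['H', 'L'] left=['X', 'W'] right=['Y', 'P'] parent=D

Answer: valid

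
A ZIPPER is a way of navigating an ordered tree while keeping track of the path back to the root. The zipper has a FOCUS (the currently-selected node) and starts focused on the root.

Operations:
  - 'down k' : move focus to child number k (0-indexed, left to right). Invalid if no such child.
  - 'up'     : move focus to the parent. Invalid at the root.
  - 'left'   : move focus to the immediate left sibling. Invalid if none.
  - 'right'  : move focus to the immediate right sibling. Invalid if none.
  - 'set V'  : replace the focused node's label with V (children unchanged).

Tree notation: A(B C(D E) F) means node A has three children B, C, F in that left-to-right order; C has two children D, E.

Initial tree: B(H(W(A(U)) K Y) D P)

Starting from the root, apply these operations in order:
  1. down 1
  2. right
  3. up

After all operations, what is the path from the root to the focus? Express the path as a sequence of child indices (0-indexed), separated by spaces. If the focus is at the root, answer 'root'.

Answer: root

Derivation:
Step 1 (down 1): focus=D path=1 depth=1 children=[] left=['H'] right=['P'] parent=B
Step 2 (right): focus=P path=2 depth=1 children=[] left=['H', 'D'] right=[] parent=B
Step 3 (up): focus=B path=root depth=0 children=['H', 'D', 'P'] (at root)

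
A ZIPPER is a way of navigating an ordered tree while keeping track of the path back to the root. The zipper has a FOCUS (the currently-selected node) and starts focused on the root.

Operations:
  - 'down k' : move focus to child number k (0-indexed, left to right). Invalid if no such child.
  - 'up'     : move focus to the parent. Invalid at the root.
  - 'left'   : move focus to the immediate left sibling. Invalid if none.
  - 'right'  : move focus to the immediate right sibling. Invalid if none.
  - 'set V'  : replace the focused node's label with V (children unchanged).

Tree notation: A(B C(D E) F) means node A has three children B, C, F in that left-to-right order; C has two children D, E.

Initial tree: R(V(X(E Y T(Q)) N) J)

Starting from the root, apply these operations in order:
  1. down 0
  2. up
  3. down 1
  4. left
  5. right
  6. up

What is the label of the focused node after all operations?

Answer: R

Derivation:
Step 1 (down 0): focus=V path=0 depth=1 children=['X', 'N'] left=[] right=['J'] parent=R
Step 2 (up): focus=R path=root depth=0 children=['V', 'J'] (at root)
Step 3 (down 1): focus=J path=1 depth=1 children=[] left=['V'] right=[] parent=R
Step 4 (left): focus=V path=0 depth=1 children=['X', 'N'] left=[] right=['J'] parent=R
Step 5 (right): focus=J path=1 depth=1 children=[] left=['V'] right=[] parent=R
Step 6 (up): focus=R path=root depth=0 children=['V', 'J'] (at root)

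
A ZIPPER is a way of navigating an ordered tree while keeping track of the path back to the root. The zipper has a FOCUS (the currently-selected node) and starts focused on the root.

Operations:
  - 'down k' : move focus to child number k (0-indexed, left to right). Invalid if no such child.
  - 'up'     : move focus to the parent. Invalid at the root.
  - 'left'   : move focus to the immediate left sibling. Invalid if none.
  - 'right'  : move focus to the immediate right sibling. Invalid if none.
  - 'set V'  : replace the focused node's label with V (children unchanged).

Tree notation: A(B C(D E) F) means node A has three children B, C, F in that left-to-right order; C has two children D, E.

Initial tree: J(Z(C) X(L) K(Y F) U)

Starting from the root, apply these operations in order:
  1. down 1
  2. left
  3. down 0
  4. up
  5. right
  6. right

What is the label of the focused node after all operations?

Step 1 (down 1): focus=X path=1 depth=1 children=['L'] left=['Z'] right=['K', 'U'] parent=J
Step 2 (left): focus=Z path=0 depth=1 children=['C'] left=[] right=['X', 'K', 'U'] parent=J
Step 3 (down 0): focus=C path=0/0 depth=2 children=[] left=[] right=[] parent=Z
Step 4 (up): focus=Z path=0 depth=1 children=['C'] left=[] right=['X', 'K', 'U'] parent=J
Step 5 (right): focus=X path=1 depth=1 children=['L'] left=['Z'] right=['K', 'U'] parent=J
Step 6 (right): focus=K path=2 depth=1 children=['Y', 'F'] left=['Z', 'X'] right=['U'] parent=J

Answer: K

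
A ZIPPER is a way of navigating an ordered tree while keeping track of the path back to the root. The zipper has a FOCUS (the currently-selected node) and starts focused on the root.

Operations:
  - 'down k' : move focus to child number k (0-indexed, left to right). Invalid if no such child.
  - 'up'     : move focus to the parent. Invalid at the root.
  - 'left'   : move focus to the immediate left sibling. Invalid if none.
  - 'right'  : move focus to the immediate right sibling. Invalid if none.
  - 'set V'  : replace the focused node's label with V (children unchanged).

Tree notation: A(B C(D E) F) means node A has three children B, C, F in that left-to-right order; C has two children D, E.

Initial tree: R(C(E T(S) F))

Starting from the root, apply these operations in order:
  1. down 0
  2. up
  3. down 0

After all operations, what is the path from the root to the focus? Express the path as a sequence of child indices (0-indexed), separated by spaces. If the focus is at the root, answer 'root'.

Step 1 (down 0): focus=C path=0 depth=1 children=['E', 'T', 'F'] left=[] right=[] parent=R
Step 2 (up): focus=R path=root depth=0 children=['C'] (at root)
Step 3 (down 0): focus=C path=0 depth=1 children=['E', 'T', 'F'] left=[] right=[] parent=R

Answer: 0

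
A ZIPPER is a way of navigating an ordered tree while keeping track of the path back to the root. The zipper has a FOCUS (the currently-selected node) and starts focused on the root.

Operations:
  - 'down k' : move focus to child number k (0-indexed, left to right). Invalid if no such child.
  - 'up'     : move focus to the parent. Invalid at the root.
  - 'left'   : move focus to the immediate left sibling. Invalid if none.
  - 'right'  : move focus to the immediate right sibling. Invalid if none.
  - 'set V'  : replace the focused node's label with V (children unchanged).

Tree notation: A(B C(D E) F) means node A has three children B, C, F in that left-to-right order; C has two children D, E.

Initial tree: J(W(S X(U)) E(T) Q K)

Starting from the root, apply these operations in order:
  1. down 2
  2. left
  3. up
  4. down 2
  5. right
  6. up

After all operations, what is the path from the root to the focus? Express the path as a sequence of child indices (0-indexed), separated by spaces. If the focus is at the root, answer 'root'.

Step 1 (down 2): focus=Q path=2 depth=1 children=[] left=['W', 'E'] right=['K'] parent=J
Step 2 (left): focus=E path=1 depth=1 children=['T'] left=['W'] right=['Q', 'K'] parent=J
Step 3 (up): focus=J path=root depth=0 children=['W', 'E', 'Q', 'K'] (at root)
Step 4 (down 2): focus=Q path=2 depth=1 children=[] left=['W', 'E'] right=['K'] parent=J
Step 5 (right): focus=K path=3 depth=1 children=[] left=['W', 'E', 'Q'] right=[] parent=J
Step 6 (up): focus=J path=root depth=0 children=['W', 'E', 'Q', 'K'] (at root)

Answer: root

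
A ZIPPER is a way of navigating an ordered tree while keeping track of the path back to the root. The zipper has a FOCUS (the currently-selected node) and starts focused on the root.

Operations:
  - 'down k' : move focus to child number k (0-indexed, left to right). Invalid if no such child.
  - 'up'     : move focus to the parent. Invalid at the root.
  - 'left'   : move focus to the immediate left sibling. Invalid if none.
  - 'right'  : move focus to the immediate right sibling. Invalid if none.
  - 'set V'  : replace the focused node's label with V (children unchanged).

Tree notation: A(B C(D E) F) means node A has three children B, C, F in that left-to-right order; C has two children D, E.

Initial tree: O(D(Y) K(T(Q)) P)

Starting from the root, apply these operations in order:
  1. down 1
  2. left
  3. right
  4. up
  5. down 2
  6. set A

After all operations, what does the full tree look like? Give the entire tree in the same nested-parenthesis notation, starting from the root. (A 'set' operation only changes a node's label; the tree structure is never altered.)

Step 1 (down 1): focus=K path=1 depth=1 children=['T'] left=['D'] right=['P'] parent=O
Step 2 (left): focus=D path=0 depth=1 children=['Y'] left=[] right=['K', 'P'] parent=O
Step 3 (right): focus=K path=1 depth=1 children=['T'] left=['D'] right=['P'] parent=O
Step 4 (up): focus=O path=root depth=0 children=['D', 'K', 'P'] (at root)
Step 5 (down 2): focus=P path=2 depth=1 children=[] left=['D', 'K'] right=[] parent=O
Step 6 (set A): focus=A path=2 depth=1 children=[] left=['D', 'K'] right=[] parent=O

Answer: O(D(Y) K(T(Q)) A)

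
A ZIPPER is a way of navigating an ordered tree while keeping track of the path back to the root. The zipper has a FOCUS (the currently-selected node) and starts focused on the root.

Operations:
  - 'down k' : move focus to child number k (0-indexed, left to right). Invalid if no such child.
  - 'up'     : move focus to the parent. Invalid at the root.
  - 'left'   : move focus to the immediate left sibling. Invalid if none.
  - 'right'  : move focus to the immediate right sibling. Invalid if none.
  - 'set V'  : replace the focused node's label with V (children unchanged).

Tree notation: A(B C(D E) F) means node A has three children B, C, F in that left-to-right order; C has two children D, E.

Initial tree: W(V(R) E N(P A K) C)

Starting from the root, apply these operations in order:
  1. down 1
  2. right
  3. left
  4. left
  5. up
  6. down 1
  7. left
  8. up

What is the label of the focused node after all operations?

Answer: W

Derivation:
Step 1 (down 1): focus=E path=1 depth=1 children=[] left=['V'] right=['N', 'C'] parent=W
Step 2 (right): focus=N path=2 depth=1 children=['P', 'A', 'K'] left=['V', 'E'] right=['C'] parent=W
Step 3 (left): focus=E path=1 depth=1 children=[] left=['V'] right=['N', 'C'] parent=W
Step 4 (left): focus=V path=0 depth=1 children=['R'] left=[] right=['E', 'N', 'C'] parent=W
Step 5 (up): focus=W path=root depth=0 children=['V', 'E', 'N', 'C'] (at root)
Step 6 (down 1): focus=E path=1 depth=1 children=[] left=['V'] right=['N', 'C'] parent=W
Step 7 (left): focus=V path=0 depth=1 children=['R'] left=[] right=['E', 'N', 'C'] parent=W
Step 8 (up): focus=W path=root depth=0 children=['V', 'E', 'N', 'C'] (at root)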